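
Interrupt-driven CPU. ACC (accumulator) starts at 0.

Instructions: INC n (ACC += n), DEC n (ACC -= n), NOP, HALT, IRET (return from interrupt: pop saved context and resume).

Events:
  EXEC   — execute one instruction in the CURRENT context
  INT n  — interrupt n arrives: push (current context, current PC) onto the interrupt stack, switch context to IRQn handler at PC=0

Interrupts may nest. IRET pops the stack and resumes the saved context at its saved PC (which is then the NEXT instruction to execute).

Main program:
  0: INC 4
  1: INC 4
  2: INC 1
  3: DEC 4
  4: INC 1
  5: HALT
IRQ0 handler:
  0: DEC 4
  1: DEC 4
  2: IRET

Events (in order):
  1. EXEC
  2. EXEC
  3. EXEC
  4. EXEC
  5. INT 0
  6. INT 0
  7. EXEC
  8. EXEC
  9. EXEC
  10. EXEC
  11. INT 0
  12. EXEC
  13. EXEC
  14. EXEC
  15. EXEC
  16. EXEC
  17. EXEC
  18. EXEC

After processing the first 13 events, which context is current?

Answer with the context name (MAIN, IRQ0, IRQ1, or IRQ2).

Event 1 (EXEC): [MAIN] PC=0: INC 4 -> ACC=4
Event 2 (EXEC): [MAIN] PC=1: INC 4 -> ACC=8
Event 3 (EXEC): [MAIN] PC=2: INC 1 -> ACC=9
Event 4 (EXEC): [MAIN] PC=3: DEC 4 -> ACC=5
Event 5 (INT 0): INT 0 arrives: push (MAIN, PC=4), enter IRQ0 at PC=0 (depth now 1)
Event 6 (INT 0): INT 0 arrives: push (IRQ0, PC=0), enter IRQ0 at PC=0 (depth now 2)
Event 7 (EXEC): [IRQ0] PC=0: DEC 4 -> ACC=1
Event 8 (EXEC): [IRQ0] PC=1: DEC 4 -> ACC=-3
Event 9 (EXEC): [IRQ0] PC=2: IRET -> resume IRQ0 at PC=0 (depth now 1)
Event 10 (EXEC): [IRQ0] PC=0: DEC 4 -> ACC=-7
Event 11 (INT 0): INT 0 arrives: push (IRQ0, PC=1), enter IRQ0 at PC=0 (depth now 2)
Event 12 (EXEC): [IRQ0] PC=0: DEC 4 -> ACC=-11
Event 13 (EXEC): [IRQ0] PC=1: DEC 4 -> ACC=-15

Answer: IRQ0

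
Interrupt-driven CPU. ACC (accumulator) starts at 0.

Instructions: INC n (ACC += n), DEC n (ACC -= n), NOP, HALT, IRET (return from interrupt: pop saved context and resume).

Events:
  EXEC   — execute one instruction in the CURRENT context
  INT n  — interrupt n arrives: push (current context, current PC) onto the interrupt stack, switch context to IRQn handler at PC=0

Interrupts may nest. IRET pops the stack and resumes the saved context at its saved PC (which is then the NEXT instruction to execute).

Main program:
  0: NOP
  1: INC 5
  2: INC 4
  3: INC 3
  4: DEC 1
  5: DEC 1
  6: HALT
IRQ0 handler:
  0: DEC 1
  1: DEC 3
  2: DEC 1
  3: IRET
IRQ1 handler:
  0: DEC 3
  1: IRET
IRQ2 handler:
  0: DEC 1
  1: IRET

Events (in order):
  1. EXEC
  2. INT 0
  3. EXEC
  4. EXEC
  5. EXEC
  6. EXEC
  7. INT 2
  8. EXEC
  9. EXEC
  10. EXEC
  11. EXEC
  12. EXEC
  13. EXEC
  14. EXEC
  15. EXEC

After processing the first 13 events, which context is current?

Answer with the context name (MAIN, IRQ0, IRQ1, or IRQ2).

Event 1 (EXEC): [MAIN] PC=0: NOP
Event 2 (INT 0): INT 0 arrives: push (MAIN, PC=1), enter IRQ0 at PC=0 (depth now 1)
Event 3 (EXEC): [IRQ0] PC=0: DEC 1 -> ACC=-1
Event 4 (EXEC): [IRQ0] PC=1: DEC 3 -> ACC=-4
Event 5 (EXEC): [IRQ0] PC=2: DEC 1 -> ACC=-5
Event 6 (EXEC): [IRQ0] PC=3: IRET -> resume MAIN at PC=1 (depth now 0)
Event 7 (INT 2): INT 2 arrives: push (MAIN, PC=1), enter IRQ2 at PC=0 (depth now 1)
Event 8 (EXEC): [IRQ2] PC=0: DEC 1 -> ACC=-6
Event 9 (EXEC): [IRQ2] PC=1: IRET -> resume MAIN at PC=1 (depth now 0)
Event 10 (EXEC): [MAIN] PC=1: INC 5 -> ACC=-1
Event 11 (EXEC): [MAIN] PC=2: INC 4 -> ACC=3
Event 12 (EXEC): [MAIN] PC=3: INC 3 -> ACC=6
Event 13 (EXEC): [MAIN] PC=4: DEC 1 -> ACC=5

Answer: MAIN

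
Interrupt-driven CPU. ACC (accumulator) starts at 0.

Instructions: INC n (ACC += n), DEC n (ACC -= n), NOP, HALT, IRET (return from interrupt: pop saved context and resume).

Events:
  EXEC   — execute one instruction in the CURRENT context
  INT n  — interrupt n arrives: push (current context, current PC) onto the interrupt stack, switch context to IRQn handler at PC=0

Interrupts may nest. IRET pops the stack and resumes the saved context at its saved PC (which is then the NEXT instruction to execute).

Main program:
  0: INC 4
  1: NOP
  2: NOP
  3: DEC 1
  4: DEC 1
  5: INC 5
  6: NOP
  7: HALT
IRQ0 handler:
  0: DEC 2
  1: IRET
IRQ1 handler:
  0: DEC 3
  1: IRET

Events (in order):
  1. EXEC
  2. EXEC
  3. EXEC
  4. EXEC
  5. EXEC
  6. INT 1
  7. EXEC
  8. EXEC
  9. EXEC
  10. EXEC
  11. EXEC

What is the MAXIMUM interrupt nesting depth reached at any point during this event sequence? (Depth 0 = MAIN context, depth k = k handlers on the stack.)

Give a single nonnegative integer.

Event 1 (EXEC): [MAIN] PC=0: INC 4 -> ACC=4 [depth=0]
Event 2 (EXEC): [MAIN] PC=1: NOP [depth=0]
Event 3 (EXEC): [MAIN] PC=2: NOP [depth=0]
Event 4 (EXEC): [MAIN] PC=3: DEC 1 -> ACC=3 [depth=0]
Event 5 (EXEC): [MAIN] PC=4: DEC 1 -> ACC=2 [depth=0]
Event 6 (INT 1): INT 1 arrives: push (MAIN, PC=5), enter IRQ1 at PC=0 (depth now 1) [depth=1]
Event 7 (EXEC): [IRQ1] PC=0: DEC 3 -> ACC=-1 [depth=1]
Event 8 (EXEC): [IRQ1] PC=1: IRET -> resume MAIN at PC=5 (depth now 0) [depth=0]
Event 9 (EXEC): [MAIN] PC=5: INC 5 -> ACC=4 [depth=0]
Event 10 (EXEC): [MAIN] PC=6: NOP [depth=0]
Event 11 (EXEC): [MAIN] PC=7: HALT [depth=0]
Max depth observed: 1

Answer: 1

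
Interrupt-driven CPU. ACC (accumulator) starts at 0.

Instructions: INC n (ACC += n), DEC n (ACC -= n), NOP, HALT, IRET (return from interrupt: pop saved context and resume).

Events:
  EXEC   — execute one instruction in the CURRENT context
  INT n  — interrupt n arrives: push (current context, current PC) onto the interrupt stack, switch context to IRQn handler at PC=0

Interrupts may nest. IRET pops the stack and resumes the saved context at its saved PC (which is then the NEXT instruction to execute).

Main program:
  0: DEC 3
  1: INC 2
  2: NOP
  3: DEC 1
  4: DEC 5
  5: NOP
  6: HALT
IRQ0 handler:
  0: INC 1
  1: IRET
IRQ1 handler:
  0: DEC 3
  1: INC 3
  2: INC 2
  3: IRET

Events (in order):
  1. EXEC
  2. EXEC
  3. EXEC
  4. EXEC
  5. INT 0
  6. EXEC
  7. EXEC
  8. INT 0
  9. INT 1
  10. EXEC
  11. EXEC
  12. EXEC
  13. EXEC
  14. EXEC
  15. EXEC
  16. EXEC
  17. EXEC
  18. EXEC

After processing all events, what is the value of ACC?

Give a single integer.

Answer: -3

Derivation:
Event 1 (EXEC): [MAIN] PC=0: DEC 3 -> ACC=-3
Event 2 (EXEC): [MAIN] PC=1: INC 2 -> ACC=-1
Event 3 (EXEC): [MAIN] PC=2: NOP
Event 4 (EXEC): [MAIN] PC=3: DEC 1 -> ACC=-2
Event 5 (INT 0): INT 0 arrives: push (MAIN, PC=4), enter IRQ0 at PC=0 (depth now 1)
Event 6 (EXEC): [IRQ0] PC=0: INC 1 -> ACC=-1
Event 7 (EXEC): [IRQ0] PC=1: IRET -> resume MAIN at PC=4 (depth now 0)
Event 8 (INT 0): INT 0 arrives: push (MAIN, PC=4), enter IRQ0 at PC=0 (depth now 1)
Event 9 (INT 1): INT 1 arrives: push (IRQ0, PC=0), enter IRQ1 at PC=0 (depth now 2)
Event 10 (EXEC): [IRQ1] PC=0: DEC 3 -> ACC=-4
Event 11 (EXEC): [IRQ1] PC=1: INC 3 -> ACC=-1
Event 12 (EXEC): [IRQ1] PC=2: INC 2 -> ACC=1
Event 13 (EXEC): [IRQ1] PC=3: IRET -> resume IRQ0 at PC=0 (depth now 1)
Event 14 (EXEC): [IRQ0] PC=0: INC 1 -> ACC=2
Event 15 (EXEC): [IRQ0] PC=1: IRET -> resume MAIN at PC=4 (depth now 0)
Event 16 (EXEC): [MAIN] PC=4: DEC 5 -> ACC=-3
Event 17 (EXEC): [MAIN] PC=5: NOP
Event 18 (EXEC): [MAIN] PC=6: HALT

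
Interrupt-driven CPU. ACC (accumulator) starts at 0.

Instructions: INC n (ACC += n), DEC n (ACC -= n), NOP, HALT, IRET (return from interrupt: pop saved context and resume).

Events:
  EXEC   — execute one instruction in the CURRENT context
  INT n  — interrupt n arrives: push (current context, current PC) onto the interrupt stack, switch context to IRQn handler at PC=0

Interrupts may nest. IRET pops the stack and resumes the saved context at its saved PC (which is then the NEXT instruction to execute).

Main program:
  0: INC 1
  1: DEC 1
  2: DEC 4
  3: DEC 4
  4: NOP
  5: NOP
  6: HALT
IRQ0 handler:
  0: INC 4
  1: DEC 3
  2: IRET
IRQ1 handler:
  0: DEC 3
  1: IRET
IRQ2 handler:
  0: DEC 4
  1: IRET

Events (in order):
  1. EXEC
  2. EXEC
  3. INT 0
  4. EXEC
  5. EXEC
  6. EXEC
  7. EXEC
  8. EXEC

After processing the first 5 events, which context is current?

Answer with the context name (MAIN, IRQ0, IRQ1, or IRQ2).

Answer: IRQ0

Derivation:
Event 1 (EXEC): [MAIN] PC=0: INC 1 -> ACC=1
Event 2 (EXEC): [MAIN] PC=1: DEC 1 -> ACC=0
Event 3 (INT 0): INT 0 arrives: push (MAIN, PC=2), enter IRQ0 at PC=0 (depth now 1)
Event 4 (EXEC): [IRQ0] PC=0: INC 4 -> ACC=4
Event 5 (EXEC): [IRQ0] PC=1: DEC 3 -> ACC=1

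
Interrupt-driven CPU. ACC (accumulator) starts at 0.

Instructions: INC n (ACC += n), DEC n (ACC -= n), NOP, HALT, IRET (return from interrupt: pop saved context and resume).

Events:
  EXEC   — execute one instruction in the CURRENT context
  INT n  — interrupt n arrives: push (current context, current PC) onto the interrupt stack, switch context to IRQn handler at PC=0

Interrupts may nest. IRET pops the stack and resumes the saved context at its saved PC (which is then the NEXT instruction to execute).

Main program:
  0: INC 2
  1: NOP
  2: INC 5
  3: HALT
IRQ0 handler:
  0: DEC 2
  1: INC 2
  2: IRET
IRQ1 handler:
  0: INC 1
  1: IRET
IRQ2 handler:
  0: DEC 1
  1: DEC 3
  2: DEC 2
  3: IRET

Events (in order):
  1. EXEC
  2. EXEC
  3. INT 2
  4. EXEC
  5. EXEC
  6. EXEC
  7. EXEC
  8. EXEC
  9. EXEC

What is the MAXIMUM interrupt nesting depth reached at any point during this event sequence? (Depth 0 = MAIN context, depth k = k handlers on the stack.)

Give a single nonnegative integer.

Event 1 (EXEC): [MAIN] PC=0: INC 2 -> ACC=2 [depth=0]
Event 2 (EXEC): [MAIN] PC=1: NOP [depth=0]
Event 3 (INT 2): INT 2 arrives: push (MAIN, PC=2), enter IRQ2 at PC=0 (depth now 1) [depth=1]
Event 4 (EXEC): [IRQ2] PC=0: DEC 1 -> ACC=1 [depth=1]
Event 5 (EXEC): [IRQ2] PC=1: DEC 3 -> ACC=-2 [depth=1]
Event 6 (EXEC): [IRQ2] PC=2: DEC 2 -> ACC=-4 [depth=1]
Event 7 (EXEC): [IRQ2] PC=3: IRET -> resume MAIN at PC=2 (depth now 0) [depth=0]
Event 8 (EXEC): [MAIN] PC=2: INC 5 -> ACC=1 [depth=0]
Event 9 (EXEC): [MAIN] PC=3: HALT [depth=0]
Max depth observed: 1

Answer: 1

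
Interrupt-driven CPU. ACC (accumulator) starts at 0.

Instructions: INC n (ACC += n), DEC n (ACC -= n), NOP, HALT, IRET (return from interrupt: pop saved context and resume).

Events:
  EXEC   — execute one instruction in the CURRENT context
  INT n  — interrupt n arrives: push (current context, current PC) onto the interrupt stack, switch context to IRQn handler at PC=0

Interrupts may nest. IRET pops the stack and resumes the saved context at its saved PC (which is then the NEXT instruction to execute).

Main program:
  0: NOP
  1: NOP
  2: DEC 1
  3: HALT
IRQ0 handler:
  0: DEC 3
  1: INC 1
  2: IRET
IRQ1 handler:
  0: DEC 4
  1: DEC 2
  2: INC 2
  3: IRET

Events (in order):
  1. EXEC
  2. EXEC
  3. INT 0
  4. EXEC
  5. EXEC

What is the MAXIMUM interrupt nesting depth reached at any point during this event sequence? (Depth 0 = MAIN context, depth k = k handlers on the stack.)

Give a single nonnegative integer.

Event 1 (EXEC): [MAIN] PC=0: NOP [depth=0]
Event 2 (EXEC): [MAIN] PC=1: NOP [depth=0]
Event 3 (INT 0): INT 0 arrives: push (MAIN, PC=2), enter IRQ0 at PC=0 (depth now 1) [depth=1]
Event 4 (EXEC): [IRQ0] PC=0: DEC 3 -> ACC=-3 [depth=1]
Event 5 (EXEC): [IRQ0] PC=1: INC 1 -> ACC=-2 [depth=1]
Max depth observed: 1

Answer: 1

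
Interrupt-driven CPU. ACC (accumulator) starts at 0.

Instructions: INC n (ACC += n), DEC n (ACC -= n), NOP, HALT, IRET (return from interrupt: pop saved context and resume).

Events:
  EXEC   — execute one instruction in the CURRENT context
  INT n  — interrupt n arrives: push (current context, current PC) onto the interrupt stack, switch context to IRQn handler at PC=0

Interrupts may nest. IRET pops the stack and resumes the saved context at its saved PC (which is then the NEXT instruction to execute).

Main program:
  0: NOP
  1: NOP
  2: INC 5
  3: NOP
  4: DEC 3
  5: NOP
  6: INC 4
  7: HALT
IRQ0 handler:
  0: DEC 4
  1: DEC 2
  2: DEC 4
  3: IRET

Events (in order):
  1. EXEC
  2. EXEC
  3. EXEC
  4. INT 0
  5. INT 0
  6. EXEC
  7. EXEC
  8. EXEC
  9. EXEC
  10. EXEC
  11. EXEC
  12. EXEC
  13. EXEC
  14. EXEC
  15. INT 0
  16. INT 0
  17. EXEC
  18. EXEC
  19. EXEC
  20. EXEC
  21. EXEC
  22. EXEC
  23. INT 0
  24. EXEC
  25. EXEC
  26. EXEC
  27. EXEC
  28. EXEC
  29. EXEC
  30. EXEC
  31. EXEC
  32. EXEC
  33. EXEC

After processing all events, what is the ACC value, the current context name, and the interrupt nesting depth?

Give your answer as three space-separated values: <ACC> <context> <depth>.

Answer: -44 MAIN 0

Derivation:
Event 1 (EXEC): [MAIN] PC=0: NOP
Event 2 (EXEC): [MAIN] PC=1: NOP
Event 3 (EXEC): [MAIN] PC=2: INC 5 -> ACC=5
Event 4 (INT 0): INT 0 arrives: push (MAIN, PC=3), enter IRQ0 at PC=0 (depth now 1)
Event 5 (INT 0): INT 0 arrives: push (IRQ0, PC=0), enter IRQ0 at PC=0 (depth now 2)
Event 6 (EXEC): [IRQ0] PC=0: DEC 4 -> ACC=1
Event 7 (EXEC): [IRQ0] PC=1: DEC 2 -> ACC=-1
Event 8 (EXEC): [IRQ0] PC=2: DEC 4 -> ACC=-5
Event 9 (EXEC): [IRQ0] PC=3: IRET -> resume IRQ0 at PC=0 (depth now 1)
Event 10 (EXEC): [IRQ0] PC=0: DEC 4 -> ACC=-9
Event 11 (EXEC): [IRQ0] PC=1: DEC 2 -> ACC=-11
Event 12 (EXEC): [IRQ0] PC=2: DEC 4 -> ACC=-15
Event 13 (EXEC): [IRQ0] PC=3: IRET -> resume MAIN at PC=3 (depth now 0)
Event 14 (EXEC): [MAIN] PC=3: NOP
Event 15 (INT 0): INT 0 arrives: push (MAIN, PC=4), enter IRQ0 at PC=0 (depth now 1)
Event 16 (INT 0): INT 0 arrives: push (IRQ0, PC=0), enter IRQ0 at PC=0 (depth now 2)
Event 17 (EXEC): [IRQ0] PC=0: DEC 4 -> ACC=-19
Event 18 (EXEC): [IRQ0] PC=1: DEC 2 -> ACC=-21
Event 19 (EXEC): [IRQ0] PC=2: DEC 4 -> ACC=-25
Event 20 (EXEC): [IRQ0] PC=3: IRET -> resume IRQ0 at PC=0 (depth now 1)
Event 21 (EXEC): [IRQ0] PC=0: DEC 4 -> ACC=-29
Event 22 (EXEC): [IRQ0] PC=1: DEC 2 -> ACC=-31
Event 23 (INT 0): INT 0 arrives: push (IRQ0, PC=2), enter IRQ0 at PC=0 (depth now 2)
Event 24 (EXEC): [IRQ0] PC=0: DEC 4 -> ACC=-35
Event 25 (EXEC): [IRQ0] PC=1: DEC 2 -> ACC=-37
Event 26 (EXEC): [IRQ0] PC=2: DEC 4 -> ACC=-41
Event 27 (EXEC): [IRQ0] PC=3: IRET -> resume IRQ0 at PC=2 (depth now 1)
Event 28 (EXEC): [IRQ0] PC=2: DEC 4 -> ACC=-45
Event 29 (EXEC): [IRQ0] PC=3: IRET -> resume MAIN at PC=4 (depth now 0)
Event 30 (EXEC): [MAIN] PC=4: DEC 3 -> ACC=-48
Event 31 (EXEC): [MAIN] PC=5: NOP
Event 32 (EXEC): [MAIN] PC=6: INC 4 -> ACC=-44
Event 33 (EXEC): [MAIN] PC=7: HALT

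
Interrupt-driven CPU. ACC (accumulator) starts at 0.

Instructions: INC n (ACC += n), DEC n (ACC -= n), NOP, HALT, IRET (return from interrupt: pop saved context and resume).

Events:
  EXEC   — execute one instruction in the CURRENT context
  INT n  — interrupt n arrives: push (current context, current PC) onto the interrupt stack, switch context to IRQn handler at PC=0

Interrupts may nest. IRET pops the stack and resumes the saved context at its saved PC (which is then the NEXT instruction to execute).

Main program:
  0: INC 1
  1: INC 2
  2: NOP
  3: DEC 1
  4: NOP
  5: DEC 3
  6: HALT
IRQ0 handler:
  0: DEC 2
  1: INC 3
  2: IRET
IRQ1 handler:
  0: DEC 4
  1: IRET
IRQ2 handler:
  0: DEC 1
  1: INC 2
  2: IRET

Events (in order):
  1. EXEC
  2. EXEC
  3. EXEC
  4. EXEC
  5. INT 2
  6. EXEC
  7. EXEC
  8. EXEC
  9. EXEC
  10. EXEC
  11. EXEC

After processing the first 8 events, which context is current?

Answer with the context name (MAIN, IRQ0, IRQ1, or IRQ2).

Event 1 (EXEC): [MAIN] PC=0: INC 1 -> ACC=1
Event 2 (EXEC): [MAIN] PC=1: INC 2 -> ACC=3
Event 3 (EXEC): [MAIN] PC=2: NOP
Event 4 (EXEC): [MAIN] PC=3: DEC 1 -> ACC=2
Event 5 (INT 2): INT 2 arrives: push (MAIN, PC=4), enter IRQ2 at PC=0 (depth now 1)
Event 6 (EXEC): [IRQ2] PC=0: DEC 1 -> ACC=1
Event 7 (EXEC): [IRQ2] PC=1: INC 2 -> ACC=3
Event 8 (EXEC): [IRQ2] PC=2: IRET -> resume MAIN at PC=4 (depth now 0)

Answer: MAIN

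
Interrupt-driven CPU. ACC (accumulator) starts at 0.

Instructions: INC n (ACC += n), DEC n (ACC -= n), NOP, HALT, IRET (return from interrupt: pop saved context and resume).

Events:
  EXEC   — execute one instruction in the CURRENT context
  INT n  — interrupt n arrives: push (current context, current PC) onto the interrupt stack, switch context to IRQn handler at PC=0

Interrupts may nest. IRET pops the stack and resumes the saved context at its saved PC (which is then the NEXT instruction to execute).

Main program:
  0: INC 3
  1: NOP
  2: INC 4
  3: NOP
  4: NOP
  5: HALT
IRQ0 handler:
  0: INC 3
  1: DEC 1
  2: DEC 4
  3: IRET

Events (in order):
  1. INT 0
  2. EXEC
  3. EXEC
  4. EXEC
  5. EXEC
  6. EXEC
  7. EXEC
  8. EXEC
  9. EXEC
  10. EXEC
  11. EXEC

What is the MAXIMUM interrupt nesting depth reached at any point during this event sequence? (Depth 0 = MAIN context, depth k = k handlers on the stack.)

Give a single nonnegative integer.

Answer: 1

Derivation:
Event 1 (INT 0): INT 0 arrives: push (MAIN, PC=0), enter IRQ0 at PC=0 (depth now 1) [depth=1]
Event 2 (EXEC): [IRQ0] PC=0: INC 3 -> ACC=3 [depth=1]
Event 3 (EXEC): [IRQ0] PC=1: DEC 1 -> ACC=2 [depth=1]
Event 4 (EXEC): [IRQ0] PC=2: DEC 4 -> ACC=-2 [depth=1]
Event 5 (EXEC): [IRQ0] PC=3: IRET -> resume MAIN at PC=0 (depth now 0) [depth=0]
Event 6 (EXEC): [MAIN] PC=0: INC 3 -> ACC=1 [depth=0]
Event 7 (EXEC): [MAIN] PC=1: NOP [depth=0]
Event 8 (EXEC): [MAIN] PC=2: INC 4 -> ACC=5 [depth=0]
Event 9 (EXEC): [MAIN] PC=3: NOP [depth=0]
Event 10 (EXEC): [MAIN] PC=4: NOP [depth=0]
Event 11 (EXEC): [MAIN] PC=5: HALT [depth=0]
Max depth observed: 1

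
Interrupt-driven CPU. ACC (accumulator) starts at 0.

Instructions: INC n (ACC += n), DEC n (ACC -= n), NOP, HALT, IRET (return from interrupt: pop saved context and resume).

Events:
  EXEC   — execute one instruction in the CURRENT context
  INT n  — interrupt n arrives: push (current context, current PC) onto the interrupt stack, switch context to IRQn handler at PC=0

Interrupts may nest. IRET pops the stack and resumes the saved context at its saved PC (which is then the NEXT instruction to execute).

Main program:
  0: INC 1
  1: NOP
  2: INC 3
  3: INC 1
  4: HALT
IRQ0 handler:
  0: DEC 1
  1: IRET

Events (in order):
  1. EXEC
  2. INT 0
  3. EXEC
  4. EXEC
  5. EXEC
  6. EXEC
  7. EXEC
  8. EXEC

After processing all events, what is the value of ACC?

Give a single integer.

Event 1 (EXEC): [MAIN] PC=0: INC 1 -> ACC=1
Event 2 (INT 0): INT 0 arrives: push (MAIN, PC=1), enter IRQ0 at PC=0 (depth now 1)
Event 3 (EXEC): [IRQ0] PC=0: DEC 1 -> ACC=0
Event 4 (EXEC): [IRQ0] PC=1: IRET -> resume MAIN at PC=1 (depth now 0)
Event 5 (EXEC): [MAIN] PC=1: NOP
Event 6 (EXEC): [MAIN] PC=2: INC 3 -> ACC=3
Event 7 (EXEC): [MAIN] PC=3: INC 1 -> ACC=4
Event 8 (EXEC): [MAIN] PC=4: HALT

Answer: 4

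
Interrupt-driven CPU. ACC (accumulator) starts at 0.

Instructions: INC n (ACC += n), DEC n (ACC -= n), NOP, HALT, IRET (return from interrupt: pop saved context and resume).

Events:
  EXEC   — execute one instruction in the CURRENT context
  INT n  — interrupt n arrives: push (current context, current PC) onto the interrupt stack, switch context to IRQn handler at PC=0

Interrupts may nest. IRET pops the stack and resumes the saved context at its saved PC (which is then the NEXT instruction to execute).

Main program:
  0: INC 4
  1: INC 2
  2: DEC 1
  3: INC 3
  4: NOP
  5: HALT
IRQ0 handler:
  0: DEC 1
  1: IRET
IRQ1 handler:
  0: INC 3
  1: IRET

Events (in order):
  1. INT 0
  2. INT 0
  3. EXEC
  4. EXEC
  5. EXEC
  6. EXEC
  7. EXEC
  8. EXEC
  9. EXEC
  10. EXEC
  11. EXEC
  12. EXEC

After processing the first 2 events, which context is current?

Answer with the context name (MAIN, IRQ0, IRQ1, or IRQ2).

Answer: IRQ0

Derivation:
Event 1 (INT 0): INT 0 arrives: push (MAIN, PC=0), enter IRQ0 at PC=0 (depth now 1)
Event 2 (INT 0): INT 0 arrives: push (IRQ0, PC=0), enter IRQ0 at PC=0 (depth now 2)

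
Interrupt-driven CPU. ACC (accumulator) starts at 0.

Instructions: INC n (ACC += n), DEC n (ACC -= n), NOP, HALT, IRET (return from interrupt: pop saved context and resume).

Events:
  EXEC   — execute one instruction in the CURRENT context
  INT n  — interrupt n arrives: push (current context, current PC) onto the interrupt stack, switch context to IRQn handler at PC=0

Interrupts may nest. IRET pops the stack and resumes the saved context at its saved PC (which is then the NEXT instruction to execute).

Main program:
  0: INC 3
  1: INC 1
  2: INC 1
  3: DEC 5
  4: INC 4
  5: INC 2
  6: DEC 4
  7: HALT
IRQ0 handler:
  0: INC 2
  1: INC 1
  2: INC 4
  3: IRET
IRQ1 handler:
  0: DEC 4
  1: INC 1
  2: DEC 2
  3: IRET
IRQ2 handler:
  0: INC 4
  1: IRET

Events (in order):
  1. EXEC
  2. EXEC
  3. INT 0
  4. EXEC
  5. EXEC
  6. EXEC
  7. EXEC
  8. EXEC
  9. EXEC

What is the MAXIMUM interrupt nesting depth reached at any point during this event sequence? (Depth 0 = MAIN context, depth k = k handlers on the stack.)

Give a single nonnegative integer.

Answer: 1

Derivation:
Event 1 (EXEC): [MAIN] PC=0: INC 3 -> ACC=3 [depth=0]
Event 2 (EXEC): [MAIN] PC=1: INC 1 -> ACC=4 [depth=0]
Event 3 (INT 0): INT 0 arrives: push (MAIN, PC=2), enter IRQ0 at PC=0 (depth now 1) [depth=1]
Event 4 (EXEC): [IRQ0] PC=0: INC 2 -> ACC=6 [depth=1]
Event 5 (EXEC): [IRQ0] PC=1: INC 1 -> ACC=7 [depth=1]
Event 6 (EXEC): [IRQ0] PC=2: INC 4 -> ACC=11 [depth=1]
Event 7 (EXEC): [IRQ0] PC=3: IRET -> resume MAIN at PC=2 (depth now 0) [depth=0]
Event 8 (EXEC): [MAIN] PC=2: INC 1 -> ACC=12 [depth=0]
Event 9 (EXEC): [MAIN] PC=3: DEC 5 -> ACC=7 [depth=0]
Max depth observed: 1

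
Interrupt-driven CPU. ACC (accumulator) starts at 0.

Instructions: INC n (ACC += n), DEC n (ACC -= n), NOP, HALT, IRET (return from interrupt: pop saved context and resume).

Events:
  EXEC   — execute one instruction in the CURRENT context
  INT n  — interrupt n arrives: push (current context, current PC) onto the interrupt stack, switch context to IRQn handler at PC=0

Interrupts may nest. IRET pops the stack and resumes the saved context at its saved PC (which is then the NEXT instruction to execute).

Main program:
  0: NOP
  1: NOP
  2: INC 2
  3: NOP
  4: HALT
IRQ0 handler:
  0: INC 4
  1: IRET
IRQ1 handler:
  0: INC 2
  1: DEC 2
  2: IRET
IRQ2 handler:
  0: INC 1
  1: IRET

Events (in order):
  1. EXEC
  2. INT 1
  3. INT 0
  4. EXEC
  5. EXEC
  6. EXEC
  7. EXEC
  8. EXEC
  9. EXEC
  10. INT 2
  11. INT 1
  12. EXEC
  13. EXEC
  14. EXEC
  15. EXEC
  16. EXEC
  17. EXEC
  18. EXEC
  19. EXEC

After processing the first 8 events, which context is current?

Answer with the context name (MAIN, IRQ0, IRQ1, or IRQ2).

Event 1 (EXEC): [MAIN] PC=0: NOP
Event 2 (INT 1): INT 1 arrives: push (MAIN, PC=1), enter IRQ1 at PC=0 (depth now 1)
Event 3 (INT 0): INT 0 arrives: push (IRQ1, PC=0), enter IRQ0 at PC=0 (depth now 2)
Event 4 (EXEC): [IRQ0] PC=0: INC 4 -> ACC=4
Event 5 (EXEC): [IRQ0] PC=1: IRET -> resume IRQ1 at PC=0 (depth now 1)
Event 6 (EXEC): [IRQ1] PC=0: INC 2 -> ACC=6
Event 7 (EXEC): [IRQ1] PC=1: DEC 2 -> ACC=4
Event 8 (EXEC): [IRQ1] PC=2: IRET -> resume MAIN at PC=1 (depth now 0)

Answer: MAIN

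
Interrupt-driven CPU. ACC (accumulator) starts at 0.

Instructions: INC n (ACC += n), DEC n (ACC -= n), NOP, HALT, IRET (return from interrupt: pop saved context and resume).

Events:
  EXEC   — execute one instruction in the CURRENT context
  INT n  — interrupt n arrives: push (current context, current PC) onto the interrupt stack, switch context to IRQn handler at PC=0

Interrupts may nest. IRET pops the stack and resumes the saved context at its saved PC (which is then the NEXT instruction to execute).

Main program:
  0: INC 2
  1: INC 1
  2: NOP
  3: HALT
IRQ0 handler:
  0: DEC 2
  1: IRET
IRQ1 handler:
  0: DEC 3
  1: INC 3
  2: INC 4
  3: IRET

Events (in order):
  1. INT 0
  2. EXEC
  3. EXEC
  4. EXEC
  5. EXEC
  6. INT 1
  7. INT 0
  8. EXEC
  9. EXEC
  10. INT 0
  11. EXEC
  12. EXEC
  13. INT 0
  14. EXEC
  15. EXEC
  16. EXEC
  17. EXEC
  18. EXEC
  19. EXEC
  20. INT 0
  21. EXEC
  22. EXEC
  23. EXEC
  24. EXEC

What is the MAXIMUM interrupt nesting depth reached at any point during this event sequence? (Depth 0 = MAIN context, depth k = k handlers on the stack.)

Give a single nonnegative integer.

Event 1 (INT 0): INT 0 arrives: push (MAIN, PC=0), enter IRQ0 at PC=0 (depth now 1) [depth=1]
Event 2 (EXEC): [IRQ0] PC=0: DEC 2 -> ACC=-2 [depth=1]
Event 3 (EXEC): [IRQ0] PC=1: IRET -> resume MAIN at PC=0 (depth now 0) [depth=0]
Event 4 (EXEC): [MAIN] PC=0: INC 2 -> ACC=0 [depth=0]
Event 5 (EXEC): [MAIN] PC=1: INC 1 -> ACC=1 [depth=0]
Event 6 (INT 1): INT 1 arrives: push (MAIN, PC=2), enter IRQ1 at PC=0 (depth now 1) [depth=1]
Event 7 (INT 0): INT 0 arrives: push (IRQ1, PC=0), enter IRQ0 at PC=0 (depth now 2) [depth=2]
Event 8 (EXEC): [IRQ0] PC=0: DEC 2 -> ACC=-1 [depth=2]
Event 9 (EXEC): [IRQ0] PC=1: IRET -> resume IRQ1 at PC=0 (depth now 1) [depth=1]
Event 10 (INT 0): INT 0 arrives: push (IRQ1, PC=0), enter IRQ0 at PC=0 (depth now 2) [depth=2]
Event 11 (EXEC): [IRQ0] PC=0: DEC 2 -> ACC=-3 [depth=2]
Event 12 (EXEC): [IRQ0] PC=1: IRET -> resume IRQ1 at PC=0 (depth now 1) [depth=1]
Event 13 (INT 0): INT 0 arrives: push (IRQ1, PC=0), enter IRQ0 at PC=0 (depth now 2) [depth=2]
Event 14 (EXEC): [IRQ0] PC=0: DEC 2 -> ACC=-5 [depth=2]
Event 15 (EXEC): [IRQ0] PC=1: IRET -> resume IRQ1 at PC=0 (depth now 1) [depth=1]
Event 16 (EXEC): [IRQ1] PC=0: DEC 3 -> ACC=-8 [depth=1]
Event 17 (EXEC): [IRQ1] PC=1: INC 3 -> ACC=-5 [depth=1]
Event 18 (EXEC): [IRQ1] PC=2: INC 4 -> ACC=-1 [depth=1]
Event 19 (EXEC): [IRQ1] PC=3: IRET -> resume MAIN at PC=2 (depth now 0) [depth=0]
Event 20 (INT 0): INT 0 arrives: push (MAIN, PC=2), enter IRQ0 at PC=0 (depth now 1) [depth=1]
Event 21 (EXEC): [IRQ0] PC=0: DEC 2 -> ACC=-3 [depth=1]
Event 22 (EXEC): [IRQ0] PC=1: IRET -> resume MAIN at PC=2 (depth now 0) [depth=0]
Event 23 (EXEC): [MAIN] PC=2: NOP [depth=0]
Event 24 (EXEC): [MAIN] PC=3: HALT [depth=0]
Max depth observed: 2

Answer: 2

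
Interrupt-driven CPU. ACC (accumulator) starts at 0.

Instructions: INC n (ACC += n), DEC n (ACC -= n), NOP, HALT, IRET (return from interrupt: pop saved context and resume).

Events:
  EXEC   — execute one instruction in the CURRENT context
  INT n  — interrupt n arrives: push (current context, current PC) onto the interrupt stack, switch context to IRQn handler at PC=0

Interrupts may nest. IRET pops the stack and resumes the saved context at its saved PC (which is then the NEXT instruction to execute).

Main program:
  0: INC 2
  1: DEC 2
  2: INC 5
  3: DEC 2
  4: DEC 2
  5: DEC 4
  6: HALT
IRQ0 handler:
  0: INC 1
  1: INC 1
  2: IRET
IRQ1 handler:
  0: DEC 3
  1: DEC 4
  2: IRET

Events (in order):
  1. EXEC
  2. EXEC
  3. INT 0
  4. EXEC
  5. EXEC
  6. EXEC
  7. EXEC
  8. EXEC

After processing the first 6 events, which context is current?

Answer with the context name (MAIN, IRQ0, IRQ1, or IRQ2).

Event 1 (EXEC): [MAIN] PC=0: INC 2 -> ACC=2
Event 2 (EXEC): [MAIN] PC=1: DEC 2 -> ACC=0
Event 3 (INT 0): INT 0 arrives: push (MAIN, PC=2), enter IRQ0 at PC=0 (depth now 1)
Event 4 (EXEC): [IRQ0] PC=0: INC 1 -> ACC=1
Event 5 (EXEC): [IRQ0] PC=1: INC 1 -> ACC=2
Event 6 (EXEC): [IRQ0] PC=2: IRET -> resume MAIN at PC=2 (depth now 0)

Answer: MAIN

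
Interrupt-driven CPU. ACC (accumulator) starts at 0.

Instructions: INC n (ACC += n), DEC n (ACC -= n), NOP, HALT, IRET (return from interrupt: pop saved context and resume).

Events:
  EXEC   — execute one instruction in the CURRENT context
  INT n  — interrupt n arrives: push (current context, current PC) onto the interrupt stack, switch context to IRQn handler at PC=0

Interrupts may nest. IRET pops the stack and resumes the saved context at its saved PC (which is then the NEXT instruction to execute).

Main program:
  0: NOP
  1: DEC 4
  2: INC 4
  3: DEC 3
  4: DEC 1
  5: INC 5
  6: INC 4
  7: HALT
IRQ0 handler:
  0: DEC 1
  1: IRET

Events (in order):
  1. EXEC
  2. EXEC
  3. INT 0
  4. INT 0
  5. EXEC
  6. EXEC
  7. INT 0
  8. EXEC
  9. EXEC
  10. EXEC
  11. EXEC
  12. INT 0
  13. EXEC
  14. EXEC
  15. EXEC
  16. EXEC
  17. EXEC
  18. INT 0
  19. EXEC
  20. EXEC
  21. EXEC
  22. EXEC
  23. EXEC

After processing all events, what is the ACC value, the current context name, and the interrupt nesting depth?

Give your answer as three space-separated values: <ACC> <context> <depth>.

Answer: 0 MAIN 0

Derivation:
Event 1 (EXEC): [MAIN] PC=0: NOP
Event 2 (EXEC): [MAIN] PC=1: DEC 4 -> ACC=-4
Event 3 (INT 0): INT 0 arrives: push (MAIN, PC=2), enter IRQ0 at PC=0 (depth now 1)
Event 4 (INT 0): INT 0 arrives: push (IRQ0, PC=0), enter IRQ0 at PC=0 (depth now 2)
Event 5 (EXEC): [IRQ0] PC=0: DEC 1 -> ACC=-5
Event 6 (EXEC): [IRQ0] PC=1: IRET -> resume IRQ0 at PC=0 (depth now 1)
Event 7 (INT 0): INT 0 arrives: push (IRQ0, PC=0), enter IRQ0 at PC=0 (depth now 2)
Event 8 (EXEC): [IRQ0] PC=0: DEC 1 -> ACC=-6
Event 9 (EXEC): [IRQ0] PC=1: IRET -> resume IRQ0 at PC=0 (depth now 1)
Event 10 (EXEC): [IRQ0] PC=0: DEC 1 -> ACC=-7
Event 11 (EXEC): [IRQ0] PC=1: IRET -> resume MAIN at PC=2 (depth now 0)
Event 12 (INT 0): INT 0 arrives: push (MAIN, PC=2), enter IRQ0 at PC=0 (depth now 1)
Event 13 (EXEC): [IRQ0] PC=0: DEC 1 -> ACC=-8
Event 14 (EXEC): [IRQ0] PC=1: IRET -> resume MAIN at PC=2 (depth now 0)
Event 15 (EXEC): [MAIN] PC=2: INC 4 -> ACC=-4
Event 16 (EXEC): [MAIN] PC=3: DEC 3 -> ACC=-7
Event 17 (EXEC): [MAIN] PC=4: DEC 1 -> ACC=-8
Event 18 (INT 0): INT 0 arrives: push (MAIN, PC=5), enter IRQ0 at PC=0 (depth now 1)
Event 19 (EXEC): [IRQ0] PC=0: DEC 1 -> ACC=-9
Event 20 (EXEC): [IRQ0] PC=1: IRET -> resume MAIN at PC=5 (depth now 0)
Event 21 (EXEC): [MAIN] PC=5: INC 5 -> ACC=-4
Event 22 (EXEC): [MAIN] PC=6: INC 4 -> ACC=0
Event 23 (EXEC): [MAIN] PC=7: HALT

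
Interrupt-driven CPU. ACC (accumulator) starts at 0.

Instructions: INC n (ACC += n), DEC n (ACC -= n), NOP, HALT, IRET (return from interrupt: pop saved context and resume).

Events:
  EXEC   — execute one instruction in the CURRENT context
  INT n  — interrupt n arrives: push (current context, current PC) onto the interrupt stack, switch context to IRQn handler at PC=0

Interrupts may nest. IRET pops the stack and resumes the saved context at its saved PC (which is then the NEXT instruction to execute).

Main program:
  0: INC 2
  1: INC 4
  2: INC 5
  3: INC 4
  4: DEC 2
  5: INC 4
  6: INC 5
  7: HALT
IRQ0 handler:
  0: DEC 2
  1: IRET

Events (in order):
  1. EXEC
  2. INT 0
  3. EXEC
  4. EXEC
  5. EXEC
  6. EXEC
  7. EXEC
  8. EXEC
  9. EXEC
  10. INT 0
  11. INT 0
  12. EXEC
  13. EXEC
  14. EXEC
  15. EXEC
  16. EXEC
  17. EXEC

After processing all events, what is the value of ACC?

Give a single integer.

Event 1 (EXEC): [MAIN] PC=0: INC 2 -> ACC=2
Event 2 (INT 0): INT 0 arrives: push (MAIN, PC=1), enter IRQ0 at PC=0 (depth now 1)
Event 3 (EXEC): [IRQ0] PC=0: DEC 2 -> ACC=0
Event 4 (EXEC): [IRQ0] PC=1: IRET -> resume MAIN at PC=1 (depth now 0)
Event 5 (EXEC): [MAIN] PC=1: INC 4 -> ACC=4
Event 6 (EXEC): [MAIN] PC=2: INC 5 -> ACC=9
Event 7 (EXEC): [MAIN] PC=3: INC 4 -> ACC=13
Event 8 (EXEC): [MAIN] PC=4: DEC 2 -> ACC=11
Event 9 (EXEC): [MAIN] PC=5: INC 4 -> ACC=15
Event 10 (INT 0): INT 0 arrives: push (MAIN, PC=6), enter IRQ0 at PC=0 (depth now 1)
Event 11 (INT 0): INT 0 arrives: push (IRQ0, PC=0), enter IRQ0 at PC=0 (depth now 2)
Event 12 (EXEC): [IRQ0] PC=0: DEC 2 -> ACC=13
Event 13 (EXEC): [IRQ0] PC=1: IRET -> resume IRQ0 at PC=0 (depth now 1)
Event 14 (EXEC): [IRQ0] PC=0: DEC 2 -> ACC=11
Event 15 (EXEC): [IRQ0] PC=1: IRET -> resume MAIN at PC=6 (depth now 0)
Event 16 (EXEC): [MAIN] PC=6: INC 5 -> ACC=16
Event 17 (EXEC): [MAIN] PC=7: HALT

Answer: 16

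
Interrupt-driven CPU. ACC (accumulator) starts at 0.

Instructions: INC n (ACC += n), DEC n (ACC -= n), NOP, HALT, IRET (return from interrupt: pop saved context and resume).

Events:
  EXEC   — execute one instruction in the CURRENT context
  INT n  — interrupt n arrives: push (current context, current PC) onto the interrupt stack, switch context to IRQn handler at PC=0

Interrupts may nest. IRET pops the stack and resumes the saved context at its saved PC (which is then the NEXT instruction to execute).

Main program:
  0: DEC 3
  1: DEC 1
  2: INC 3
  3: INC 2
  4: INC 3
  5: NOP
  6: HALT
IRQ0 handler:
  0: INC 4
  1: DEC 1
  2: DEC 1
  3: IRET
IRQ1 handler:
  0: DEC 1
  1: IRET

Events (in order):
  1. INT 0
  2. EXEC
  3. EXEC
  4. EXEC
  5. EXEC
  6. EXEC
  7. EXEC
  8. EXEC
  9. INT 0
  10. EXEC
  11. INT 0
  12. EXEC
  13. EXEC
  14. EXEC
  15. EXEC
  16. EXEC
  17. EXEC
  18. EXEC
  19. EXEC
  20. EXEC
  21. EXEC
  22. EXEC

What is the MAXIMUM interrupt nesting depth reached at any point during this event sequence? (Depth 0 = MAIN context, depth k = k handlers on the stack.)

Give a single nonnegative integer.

Answer: 2

Derivation:
Event 1 (INT 0): INT 0 arrives: push (MAIN, PC=0), enter IRQ0 at PC=0 (depth now 1) [depth=1]
Event 2 (EXEC): [IRQ0] PC=0: INC 4 -> ACC=4 [depth=1]
Event 3 (EXEC): [IRQ0] PC=1: DEC 1 -> ACC=3 [depth=1]
Event 4 (EXEC): [IRQ0] PC=2: DEC 1 -> ACC=2 [depth=1]
Event 5 (EXEC): [IRQ0] PC=3: IRET -> resume MAIN at PC=0 (depth now 0) [depth=0]
Event 6 (EXEC): [MAIN] PC=0: DEC 3 -> ACC=-1 [depth=0]
Event 7 (EXEC): [MAIN] PC=1: DEC 1 -> ACC=-2 [depth=0]
Event 8 (EXEC): [MAIN] PC=2: INC 3 -> ACC=1 [depth=0]
Event 9 (INT 0): INT 0 arrives: push (MAIN, PC=3), enter IRQ0 at PC=0 (depth now 1) [depth=1]
Event 10 (EXEC): [IRQ0] PC=0: INC 4 -> ACC=5 [depth=1]
Event 11 (INT 0): INT 0 arrives: push (IRQ0, PC=1), enter IRQ0 at PC=0 (depth now 2) [depth=2]
Event 12 (EXEC): [IRQ0] PC=0: INC 4 -> ACC=9 [depth=2]
Event 13 (EXEC): [IRQ0] PC=1: DEC 1 -> ACC=8 [depth=2]
Event 14 (EXEC): [IRQ0] PC=2: DEC 1 -> ACC=7 [depth=2]
Event 15 (EXEC): [IRQ0] PC=3: IRET -> resume IRQ0 at PC=1 (depth now 1) [depth=1]
Event 16 (EXEC): [IRQ0] PC=1: DEC 1 -> ACC=6 [depth=1]
Event 17 (EXEC): [IRQ0] PC=2: DEC 1 -> ACC=5 [depth=1]
Event 18 (EXEC): [IRQ0] PC=3: IRET -> resume MAIN at PC=3 (depth now 0) [depth=0]
Event 19 (EXEC): [MAIN] PC=3: INC 2 -> ACC=7 [depth=0]
Event 20 (EXEC): [MAIN] PC=4: INC 3 -> ACC=10 [depth=0]
Event 21 (EXEC): [MAIN] PC=5: NOP [depth=0]
Event 22 (EXEC): [MAIN] PC=6: HALT [depth=0]
Max depth observed: 2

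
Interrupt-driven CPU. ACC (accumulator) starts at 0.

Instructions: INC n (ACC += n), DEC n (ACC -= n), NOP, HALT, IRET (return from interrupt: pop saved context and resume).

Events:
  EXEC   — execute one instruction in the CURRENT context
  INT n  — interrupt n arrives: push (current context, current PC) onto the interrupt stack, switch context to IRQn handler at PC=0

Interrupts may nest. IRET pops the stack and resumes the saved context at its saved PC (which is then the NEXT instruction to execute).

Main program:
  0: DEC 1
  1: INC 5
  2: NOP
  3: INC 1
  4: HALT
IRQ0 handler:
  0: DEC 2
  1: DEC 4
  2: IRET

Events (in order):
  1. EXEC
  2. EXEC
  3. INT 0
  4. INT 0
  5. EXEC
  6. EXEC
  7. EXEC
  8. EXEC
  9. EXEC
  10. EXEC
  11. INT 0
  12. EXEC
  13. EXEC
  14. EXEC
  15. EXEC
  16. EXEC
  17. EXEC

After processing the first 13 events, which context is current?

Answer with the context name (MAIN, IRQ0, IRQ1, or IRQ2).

Answer: IRQ0

Derivation:
Event 1 (EXEC): [MAIN] PC=0: DEC 1 -> ACC=-1
Event 2 (EXEC): [MAIN] PC=1: INC 5 -> ACC=4
Event 3 (INT 0): INT 0 arrives: push (MAIN, PC=2), enter IRQ0 at PC=0 (depth now 1)
Event 4 (INT 0): INT 0 arrives: push (IRQ0, PC=0), enter IRQ0 at PC=0 (depth now 2)
Event 5 (EXEC): [IRQ0] PC=0: DEC 2 -> ACC=2
Event 6 (EXEC): [IRQ0] PC=1: DEC 4 -> ACC=-2
Event 7 (EXEC): [IRQ0] PC=2: IRET -> resume IRQ0 at PC=0 (depth now 1)
Event 8 (EXEC): [IRQ0] PC=0: DEC 2 -> ACC=-4
Event 9 (EXEC): [IRQ0] PC=1: DEC 4 -> ACC=-8
Event 10 (EXEC): [IRQ0] PC=2: IRET -> resume MAIN at PC=2 (depth now 0)
Event 11 (INT 0): INT 0 arrives: push (MAIN, PC=2), enter IRQ0 at PC=0 (depth now 1)
Event 12 (EXEC): [IRQ0] PC=0: DEC 2 -> ACC=-10
Event 13 (EXEC): [IRQ0] PC=1: DEC 4 -> ACC=-14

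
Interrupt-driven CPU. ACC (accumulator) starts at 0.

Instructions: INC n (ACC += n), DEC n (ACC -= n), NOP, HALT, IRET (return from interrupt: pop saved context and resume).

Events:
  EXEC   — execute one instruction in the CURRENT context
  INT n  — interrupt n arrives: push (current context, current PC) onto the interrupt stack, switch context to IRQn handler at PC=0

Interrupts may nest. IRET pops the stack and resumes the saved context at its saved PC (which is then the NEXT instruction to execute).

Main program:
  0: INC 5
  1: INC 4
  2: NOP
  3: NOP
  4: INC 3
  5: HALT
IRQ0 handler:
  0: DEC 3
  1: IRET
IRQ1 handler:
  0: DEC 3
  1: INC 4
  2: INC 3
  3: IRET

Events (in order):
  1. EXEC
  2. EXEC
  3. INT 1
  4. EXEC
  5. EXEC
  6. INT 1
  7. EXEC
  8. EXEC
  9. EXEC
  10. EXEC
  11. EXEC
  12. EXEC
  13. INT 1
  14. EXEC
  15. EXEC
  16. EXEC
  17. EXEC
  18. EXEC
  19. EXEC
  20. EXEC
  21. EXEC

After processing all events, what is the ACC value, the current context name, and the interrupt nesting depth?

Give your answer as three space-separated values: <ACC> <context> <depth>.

Event 1 (EXEC): [MAIN] PC=0: INC 5 -> ACC=5
Event 2 (EXEC): [MAIN] PC=1: INC 4 -> ACC=9
Event 3 (INT 1): INT 1 arrives: push (MAIN, PC=2), enter IRQ1 at PC=0 (depth now 1)
Event 4 (EXEC): [IRQ1] PC=0: DEC 3 -> ACC=6
Event 5 (EXEC): [IRQ1] PC=1: INC 4 -> ACC=10
Event 6 (INT 1): INT 1 arrives: push (IRQ1, PC=2), enter IRQ1 at PC=0 (depth now 2)
Event 7 (EXEC): [IRQ1] PC=0: DEC 3 -> ACC=7
Event 8 (EXEC): [IRQ1] PC=1: INC 4 -> ACC=11
Event 9 (EXEC): [IRQ1] PC=2: INC 3 -> ACC=14
Event 10 (EXEC): [IRQ1] PC=3: IRET -> resume IRQ1 at PC=2 (depth now 1)
Event 11 (EXEC): [IRQ1] PC=2: INC 3 -> ACC=17
Event 12 (EXEC): [IRQ1] PC=3: IRET -> resume MAIN at PC=2 (depth now 0)
Event 13 (INT 1): INT 1 arrives: push (MAIN, PC=2), enter IRQ1 at PC=0 (depth now 1)
Event 14 (EXEC): [IRQ1] PC=0: DEC 3 -> ACC=14
Event 15 (EXEC): [IRQ1] PC=1: INC 4 -> ACC=18
Event 16 (EXEC): [IRQ1] PC=2: INC 3 -> ACC=21
Event 17 (EXEC): [IRQ1] PC=3: IRET -> resume MAIN at PC=2 (depth now 0)
Event 18 (EXEC): [MAIN] PC=2: NOP
Event 19 (EXEC): [MAIN] PC=3: NOP
Event 20 (EXEC): [MAIN] PC=4: INC 3 -> ACC=24
Event 21 (EXEC): [MAIN] PC=5: HALT

Answer: 24 MAIN 0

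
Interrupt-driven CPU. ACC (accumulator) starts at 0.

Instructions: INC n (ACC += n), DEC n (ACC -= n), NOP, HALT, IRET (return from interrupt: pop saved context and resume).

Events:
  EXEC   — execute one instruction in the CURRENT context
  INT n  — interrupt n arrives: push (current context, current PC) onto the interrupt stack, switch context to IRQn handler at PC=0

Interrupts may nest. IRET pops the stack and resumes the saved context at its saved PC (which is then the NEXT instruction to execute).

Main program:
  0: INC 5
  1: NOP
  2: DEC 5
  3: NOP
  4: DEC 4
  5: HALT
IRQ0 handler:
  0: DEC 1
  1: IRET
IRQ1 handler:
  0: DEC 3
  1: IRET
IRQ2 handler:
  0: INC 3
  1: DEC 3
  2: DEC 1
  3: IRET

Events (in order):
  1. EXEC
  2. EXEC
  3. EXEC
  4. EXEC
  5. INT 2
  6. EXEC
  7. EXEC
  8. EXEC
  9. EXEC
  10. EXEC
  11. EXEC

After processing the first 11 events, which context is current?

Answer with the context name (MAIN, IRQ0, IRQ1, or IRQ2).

Answer: MAIN

Derivation:
Event 1 (EXEC): [MAIN] PC=0: INC 5 -> ACC=5
Event 2 (EXEC): [MAIN] PC=1: NOP
Event 3 (EXEC): [MAIN] PC=2: DEC 5 -> ACC=0
Event 4 (EXEC): [MAIN] PC=3: NOP
Event 5 (INT 2): INT 2 arrives: push (MAIN, PC=4), enter IRQ2 at PC=0 (depth now 1)
Event 6 (EXEC): [IRQ2] PC=0: INC 3 -> ACC=3
Event 7 (EXEC): [IRQ2] PC=1: DEC 3 -> ACC=0
Event 8 (EXEC): [IRQ2] PC=2: DEC 1 -> ACC=-1
Event 9 (EXEC): [IRQ2] PC=3: IRET -> resume MAIN at PC=4 (depth now 0)
Event 10 (EXEC): [MAIN] PC=4: DEC 4 -> ACC=-5
Event 11 (EXEC): [MAIN] PC=5: HALT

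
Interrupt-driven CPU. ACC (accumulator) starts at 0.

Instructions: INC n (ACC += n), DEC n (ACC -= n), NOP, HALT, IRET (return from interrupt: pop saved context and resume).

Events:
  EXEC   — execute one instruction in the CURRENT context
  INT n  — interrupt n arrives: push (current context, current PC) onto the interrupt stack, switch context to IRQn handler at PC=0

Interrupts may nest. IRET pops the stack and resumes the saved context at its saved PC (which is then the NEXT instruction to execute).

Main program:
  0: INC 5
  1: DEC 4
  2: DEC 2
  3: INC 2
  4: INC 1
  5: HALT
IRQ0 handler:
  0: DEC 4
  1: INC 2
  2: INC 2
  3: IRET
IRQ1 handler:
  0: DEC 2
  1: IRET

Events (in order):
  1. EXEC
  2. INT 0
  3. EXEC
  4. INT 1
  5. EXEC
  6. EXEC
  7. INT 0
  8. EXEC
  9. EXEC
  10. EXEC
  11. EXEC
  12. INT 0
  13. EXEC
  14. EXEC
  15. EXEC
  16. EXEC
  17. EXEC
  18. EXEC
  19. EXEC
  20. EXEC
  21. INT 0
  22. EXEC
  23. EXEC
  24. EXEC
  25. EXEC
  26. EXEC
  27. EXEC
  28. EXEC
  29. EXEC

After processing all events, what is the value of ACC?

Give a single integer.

Event 1 (EXEC): [MAIN] PC=0: INC 5 -> ACC=5
Event 2 (INT 0): INT 0 arrives: push (MAIN, PC=1), enter IRQ0 at PC=0 (depth now 1)
Event 3 (EXEC): [IRQ0] PC=0: DEC 4 -> ACC=1
Event 4 (INT 1): INT 1 arrives: push (IRQ0, PC=1), enter IRQ1 at PC=0 (depth now 2)
Event 5 (EXEC): [IRQ1] PC=0: DEC 2 -> ACC=-1
Event 6 (EXEC): [IRQ1] PC=1: IRET -> resume IRQ0 at PC=1 (depth now 1)
Event 7 (INT 0): INT 0 arrives: push (IRQ0, PC=1), enter IRQ0 at PC=0 (depth now 2)
Event 8 (EXEC): [IRQ0] PC=0: DEC 4 -> ACC=-5
Event 9 (EXEC): [IRQ0] PC=1: INC 2 -> ACC=-3
Event 10 (EXEC): [IRQ0] PC=2: INC 2 -> ACC=-1
Event 11 (EXEC): [IRQ0] PC=3: IRET -> resume IRQ0 at PC=1 (depth now 1)
Event 12 (INT 0): INT 0 arrives: push (IRQ0, PC=1), enter IRQ0 at PC=0 (depth now 2)
Event 13 (EXEC): [IRQ0] PC=0: DEC 4 -> ACC=-5
Event 14 (EXEC): [IRQ0] PC=1: INC 2 -> ACC=-3
Event 15 (EXEC): [IRQ0] PC=2: INC 2 -> ACC=-1
Event 16 (EXEC): [IRQ0] PC=3: IRET -> resume IRQ0 at PC=1 (depth now 1)
Event 17 (EXEC): [IRQ0] PC=1: INC 2 -> ACC=1
Event 18 (EXEC): [IRQ0] PC=2: INC 2 -> ACC=3
Event 19 (EXEC): [IRQ0] PC=3: IRET -> resume MAIN at PC=1 (depth now 0)
Event 20 (EXEC): [MAIN] PC=1: DEC 4 -> ACC=-1
Event 21 (INT 0): INT 0 arrives: push (MAIN, PC=2), enter IRQ0 at PC=0 (depth now 1)
Event 22 (EXEC): [IRQ0] PC=0: DEC 4 -> ACC=-5
Event 23 (EXEC): [IRQ0] PC=1: INC 2 -> ACC=-3
Event 24 (EXEC): [IRQ0] PC=2: INC 2 -> ACC=-1
Event 25 (EXEC): [IRQ0] PC=3: IRET -> resume MAIN at PC=2 (depth now 0)
Event 26 (EXEC): [MAIN] PC=2: DEC 2 -> ACC=-3
Event 27 (EXEC): [MAIN] PC=3: INC 2 -> ACC=-1
Event 28 (EXEC): [MAIN] PC=4: INC 1 -> ACC=0
Event 29 (EXEC): [MAIN] PC=5: HALT

Answer: 0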